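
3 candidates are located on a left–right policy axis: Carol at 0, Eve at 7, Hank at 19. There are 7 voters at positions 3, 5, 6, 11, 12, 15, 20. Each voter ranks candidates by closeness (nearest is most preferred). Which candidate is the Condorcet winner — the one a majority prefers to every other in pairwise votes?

With single-peaked preferences on a line, the Condorcet winner is the candidate closest to the median voter.
The median voter (position 11) is closest to Eve at 7.
Check: Eve vs Carol — voters closer to Eve: 6 of 7.

Eve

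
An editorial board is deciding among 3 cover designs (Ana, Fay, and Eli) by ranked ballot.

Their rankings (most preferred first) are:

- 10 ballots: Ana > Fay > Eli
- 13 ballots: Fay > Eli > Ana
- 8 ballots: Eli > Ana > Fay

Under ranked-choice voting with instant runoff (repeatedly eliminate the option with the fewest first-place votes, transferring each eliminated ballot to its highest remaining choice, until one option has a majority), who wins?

Round 1: Fay 13, Ana 10, Eli 8. Eli has the fewest and is eliminated.
Round 2: Ana 18, Fay 13. Ana has a majority.

Ana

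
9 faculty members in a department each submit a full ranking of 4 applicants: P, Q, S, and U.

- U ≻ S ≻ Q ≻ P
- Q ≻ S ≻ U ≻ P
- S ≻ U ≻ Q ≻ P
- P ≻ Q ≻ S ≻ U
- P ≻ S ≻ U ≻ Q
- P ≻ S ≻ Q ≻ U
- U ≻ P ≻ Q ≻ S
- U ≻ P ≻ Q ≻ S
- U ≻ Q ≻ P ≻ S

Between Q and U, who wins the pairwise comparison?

Ballots ranking Q above U: 3.
Ballots ranking U above Q: 6.
U wins the head-to-head, 6–3.

U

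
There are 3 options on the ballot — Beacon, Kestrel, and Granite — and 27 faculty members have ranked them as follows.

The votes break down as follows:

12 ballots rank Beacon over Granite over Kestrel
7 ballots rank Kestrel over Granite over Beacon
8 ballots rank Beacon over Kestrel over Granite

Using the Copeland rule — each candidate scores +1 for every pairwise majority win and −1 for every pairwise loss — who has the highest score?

Pairwise results:
  Beacon vs Kestrel: Beacon wins 20–7.
  Beacon vs Granite: Beacon wins 20–7.
  Kestrel vs Granite: Kestrel wins 15–12.
Copeland scores (wins − losses):
  Beacon: 2 − 0 = 2
  Kestrel: 1 − 1 = 0
  Granite: 0 − 2 = -2
Beacon has the best Copeland score.

Beacon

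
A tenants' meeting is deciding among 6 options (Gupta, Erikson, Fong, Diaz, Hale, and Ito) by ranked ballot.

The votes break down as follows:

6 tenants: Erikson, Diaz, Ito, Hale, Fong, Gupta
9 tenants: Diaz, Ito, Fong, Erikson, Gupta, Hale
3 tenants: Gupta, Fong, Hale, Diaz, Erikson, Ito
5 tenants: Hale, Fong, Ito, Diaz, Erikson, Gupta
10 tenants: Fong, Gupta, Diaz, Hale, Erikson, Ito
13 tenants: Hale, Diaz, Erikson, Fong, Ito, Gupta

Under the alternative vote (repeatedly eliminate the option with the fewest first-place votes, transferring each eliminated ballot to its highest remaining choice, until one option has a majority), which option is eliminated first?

Round 1: Hale 18, Fong 10, Diaz 9, Erikson 6, Gupta 3, Ito 0. Ito has the fewest and is eliminated.
Round 2: Hale 18, Fong 10, Diaz 9, Erikson 6, Gupta 3. Gupta has the fewest and is eliminated.
Round 3: Hale 18, Fong 13, Diaz 9, Erikson 6. Erikson has the fewest and is eliminated.
Round 4: Hale 18, Diaz 15, Fong 13. Fong has the fewest and is eliminated.
Round 5: Diaz 25, Hale 21. Diaz has a majority.

Ito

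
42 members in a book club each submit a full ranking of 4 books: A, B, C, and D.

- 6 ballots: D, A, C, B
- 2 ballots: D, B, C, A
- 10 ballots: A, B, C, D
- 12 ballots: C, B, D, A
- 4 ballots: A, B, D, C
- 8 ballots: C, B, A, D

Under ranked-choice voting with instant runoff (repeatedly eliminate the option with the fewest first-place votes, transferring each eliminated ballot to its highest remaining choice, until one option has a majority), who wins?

Round 1: C 20, A 14, D 8, B 0. B has the fewest and is eliminated.
Round 2: C 20, A 14, D 8. D has the fewest and is eliminated.
Round 3: C 22, A 20. C has a majority.

C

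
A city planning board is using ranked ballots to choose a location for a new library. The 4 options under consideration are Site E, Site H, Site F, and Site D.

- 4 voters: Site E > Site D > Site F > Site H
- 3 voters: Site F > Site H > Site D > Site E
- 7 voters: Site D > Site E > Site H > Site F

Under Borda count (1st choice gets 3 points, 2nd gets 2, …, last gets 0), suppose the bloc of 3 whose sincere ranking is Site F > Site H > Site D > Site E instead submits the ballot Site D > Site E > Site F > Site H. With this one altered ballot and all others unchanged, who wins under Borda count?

Site D

Borda totals with the altered ballot: Site E 32, Site H 7, Site F 7, Site D 38.
The winner is unchanged: still Site D.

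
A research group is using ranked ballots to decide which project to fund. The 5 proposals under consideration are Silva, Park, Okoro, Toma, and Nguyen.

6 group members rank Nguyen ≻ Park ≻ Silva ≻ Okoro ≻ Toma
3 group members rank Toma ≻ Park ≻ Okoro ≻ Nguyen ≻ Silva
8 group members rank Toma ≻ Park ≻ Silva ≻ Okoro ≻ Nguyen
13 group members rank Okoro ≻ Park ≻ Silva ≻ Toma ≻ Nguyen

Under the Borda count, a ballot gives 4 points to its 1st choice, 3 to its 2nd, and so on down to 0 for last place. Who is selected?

Park

Borda scores:
  Silva: 6·2 + 3·0 + 8·2 + 13·2 = 54
  Park: 6·3 + 3·3 + 8·3 + 13·3 = 90
  Okoro: 6·1 + 3·2 + 8·1 + 13·4 = 72
  Toma: 6·0 + 3·4 + 8·4 + 13·1 = 57
  Nguyen: 6·4 + 3·1 + 8·0 + 13·0 = 27
Park has the highest total.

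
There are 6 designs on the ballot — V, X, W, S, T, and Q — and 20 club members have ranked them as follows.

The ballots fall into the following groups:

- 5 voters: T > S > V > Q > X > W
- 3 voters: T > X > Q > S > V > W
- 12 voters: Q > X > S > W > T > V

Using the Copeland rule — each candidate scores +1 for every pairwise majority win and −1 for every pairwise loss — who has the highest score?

Pairwise results:
  V vs X: X wins 15–5.
  V vs W: W wins 12–8.
  V vs S: S wins 20–0.
  V vs T: T wins 20–0.
  V vs Q: Q wins 15–5.
  X vs W: X wins 20–0.
  X vs S: X wins 15–5.
  X vs T: X wins 12–8.
  X vs Q: Q wins 17–3.
  W vs S: S wins 20–0.
  W vs T: W wins 12–8.
  W vs Q: Q wins 20–0.
  S vs T: S wins 12–8.
  S vs Q: Q wins 15–5.
  T vs Q: Q wins 12–8.
Copeland scores (wins − losses):
  V: 0 − 5 = -5
  X: 4 − 1 = 3
  W: 2 − 3 = -1
  S: 3 − 2 = 1
  T: 1 − 4 = -3
  Q: 5 − 0 = 5
Q has the best Copeland score.

Q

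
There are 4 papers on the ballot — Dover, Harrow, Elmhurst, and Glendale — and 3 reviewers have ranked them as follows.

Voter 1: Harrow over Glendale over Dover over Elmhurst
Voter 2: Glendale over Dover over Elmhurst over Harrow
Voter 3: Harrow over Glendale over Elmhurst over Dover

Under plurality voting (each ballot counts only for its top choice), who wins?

First-place vote totals:
  Dover: 0
  Harrow: 2
  Elmhurst: 0
  Glendale: 1
Harrow has the most first-place votes.

Harrow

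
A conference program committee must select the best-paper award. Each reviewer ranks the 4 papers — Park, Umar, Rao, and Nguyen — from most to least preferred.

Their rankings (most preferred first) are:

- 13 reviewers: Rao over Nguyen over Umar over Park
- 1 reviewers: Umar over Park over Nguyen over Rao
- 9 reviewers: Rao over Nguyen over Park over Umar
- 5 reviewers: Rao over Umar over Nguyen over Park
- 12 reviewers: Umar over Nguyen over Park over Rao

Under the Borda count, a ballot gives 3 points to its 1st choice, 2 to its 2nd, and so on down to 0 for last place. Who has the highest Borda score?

Borda scores:
  Park: 13·0 + 2 + 9·1 + 5·0 + 12·1 = 23
  Umar: 13·1 + 3 + 9·0 + 5·2 + 12·3 = 62
  Rao: 13·3 + 0 + 9·3 + 5·3 + 12·0 = 81
  Nguyen: 13·2 + 1 + 9·2 + 5·1 + 12·2 = 74
Rao has the highest total.

Rao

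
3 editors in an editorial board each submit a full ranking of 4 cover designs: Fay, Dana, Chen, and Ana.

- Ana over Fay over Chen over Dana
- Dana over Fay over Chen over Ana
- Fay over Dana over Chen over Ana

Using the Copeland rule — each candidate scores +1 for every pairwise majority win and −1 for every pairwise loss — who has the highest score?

Pairwise results:
  Fay vs Dana: Fay wins 2–1.
  Fay vs Chen: Fay wins 3–0.
  Fay vs Ana: Fay wins 2–1.
  Dana vs Chen: Dana wins 2–1.
  Dana vs Ana: Dana wins 2–1.
  Chen vs Ana: Chen wins 2–1.
Copeland scores (wins − losses):
  Fay: 3 − 0 = 3
  Dana: 2 − 1 = 1
  Chen: 1 − 2 = -1
  Ana: 0 − 3 = -3
Fay has the best Copeland score.

Fay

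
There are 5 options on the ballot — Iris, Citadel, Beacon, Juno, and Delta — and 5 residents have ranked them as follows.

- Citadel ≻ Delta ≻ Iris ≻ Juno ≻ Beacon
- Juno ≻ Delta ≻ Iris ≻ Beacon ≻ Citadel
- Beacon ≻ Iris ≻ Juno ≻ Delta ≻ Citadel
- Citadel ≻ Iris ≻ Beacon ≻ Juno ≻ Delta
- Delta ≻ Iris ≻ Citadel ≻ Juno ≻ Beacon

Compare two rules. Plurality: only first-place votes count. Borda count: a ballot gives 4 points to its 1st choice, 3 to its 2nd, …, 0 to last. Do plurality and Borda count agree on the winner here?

No

Plurality first-place counts: Iris 0, Citadel 2, Beacon 1, Juno 1, Delta 1 → Citadel.
Borda totals: Iris 13, Citadel 10, Beacon 7, Juno 9, Delta 11 → Iris.
The two rules disagree: plurality picks Citadel, Borda picks Iris.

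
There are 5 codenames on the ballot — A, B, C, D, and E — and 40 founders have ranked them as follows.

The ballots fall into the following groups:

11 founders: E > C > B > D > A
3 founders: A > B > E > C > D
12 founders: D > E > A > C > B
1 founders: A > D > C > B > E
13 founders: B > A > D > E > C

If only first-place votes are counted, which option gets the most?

B

First-place vote totals:
  A: 4
  B: 13
  C: 0
  D: 12
  E: 11
B has the most first-place votes.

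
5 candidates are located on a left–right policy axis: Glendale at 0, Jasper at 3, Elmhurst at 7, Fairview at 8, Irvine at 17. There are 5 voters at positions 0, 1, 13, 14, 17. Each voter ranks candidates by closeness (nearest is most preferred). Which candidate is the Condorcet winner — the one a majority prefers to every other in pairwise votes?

Irvine

With single-peaked preferences on a line, the Condorcet winner is the candidate closest to the median voter.
The median voter (position 13) is closest to Irvine at 17.
Check: Irvine vs Glendale — voters closer to Irvine: 3 of 5.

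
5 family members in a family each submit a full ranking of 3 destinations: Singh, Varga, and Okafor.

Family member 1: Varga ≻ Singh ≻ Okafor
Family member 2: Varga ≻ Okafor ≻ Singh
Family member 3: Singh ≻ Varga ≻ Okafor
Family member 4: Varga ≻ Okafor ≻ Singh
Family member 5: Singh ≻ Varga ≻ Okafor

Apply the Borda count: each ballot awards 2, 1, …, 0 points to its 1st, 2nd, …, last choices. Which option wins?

Borda scores:
  Singh: 1 + 0 + 2 + 0 + 2 = 5
  Varga: 2 + 2 + 1 + 2 + 1 = 8
  Okafor: 0 + 1 + 0 + 1 + 0 = 2
Varga has the highest total.

Varga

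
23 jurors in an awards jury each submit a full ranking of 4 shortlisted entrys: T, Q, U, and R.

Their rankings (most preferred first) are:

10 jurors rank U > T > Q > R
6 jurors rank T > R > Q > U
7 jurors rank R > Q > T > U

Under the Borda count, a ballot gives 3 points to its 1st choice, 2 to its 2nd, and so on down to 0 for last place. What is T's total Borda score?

45

Borda scores:
  T: 10·2 + 6·3 + 7·1 = 45
  Q: 10·1 + 6·1 + 7·2 = 30
  U: 10·3 + 6·0 + 7·0 = 30
  R: 10·0 + 6·2 + 7·3 = 33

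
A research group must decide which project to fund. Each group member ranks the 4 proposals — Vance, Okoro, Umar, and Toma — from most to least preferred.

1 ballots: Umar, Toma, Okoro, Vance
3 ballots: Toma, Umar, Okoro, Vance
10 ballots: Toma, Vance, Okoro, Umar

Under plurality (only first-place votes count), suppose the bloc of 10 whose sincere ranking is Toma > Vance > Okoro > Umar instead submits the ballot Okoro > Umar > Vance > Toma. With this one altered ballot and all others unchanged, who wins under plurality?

Okoro

First-place totals with the altered ballot: Vance 0, Okoro 10, Umar 1, Toma 3.
The switch changes the winner from Toma to Okoro.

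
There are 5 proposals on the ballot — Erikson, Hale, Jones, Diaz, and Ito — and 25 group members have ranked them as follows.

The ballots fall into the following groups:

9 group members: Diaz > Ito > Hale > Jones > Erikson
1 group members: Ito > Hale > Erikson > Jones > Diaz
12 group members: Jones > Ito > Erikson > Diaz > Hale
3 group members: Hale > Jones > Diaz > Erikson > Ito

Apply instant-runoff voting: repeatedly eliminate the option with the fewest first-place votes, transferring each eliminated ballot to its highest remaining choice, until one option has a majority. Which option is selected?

Round 1: Jones 12, Diaz 9, Hale 3, Ito 1, Erikson 0. Erikson has the fewest and is eliminated.
Round 2: Jones 12, Diaz 9, Hale 3, Ito 1. Ito has the fewest and is eliminated.
Round 3: Jones 12, Diaz 9, Hale 4. Hale has the fewest and is eliminated.
Round 4: Jones 16, Diaz 9. Jones has a majority.

Jones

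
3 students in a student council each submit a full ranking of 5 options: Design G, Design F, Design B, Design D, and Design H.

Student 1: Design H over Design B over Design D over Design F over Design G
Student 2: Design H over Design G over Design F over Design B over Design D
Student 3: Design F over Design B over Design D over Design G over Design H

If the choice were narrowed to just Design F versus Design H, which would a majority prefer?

Design H

Ballots ranking Design F above Design H: 1.
Ballots ranking Design H above Design F: 2.
Design H wins the head-to-head, 2–1.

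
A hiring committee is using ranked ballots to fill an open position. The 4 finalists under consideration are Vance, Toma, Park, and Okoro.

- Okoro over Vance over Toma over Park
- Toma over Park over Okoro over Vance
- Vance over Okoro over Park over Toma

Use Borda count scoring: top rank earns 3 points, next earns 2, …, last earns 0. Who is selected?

Borda scores:
  Vance: 2 + 0 + 3 = 5
  Toma: 1 + 3 + 0 = 4
  Park: 0 + 2 + 1 = 3
  Okoro: 3 + 1 + 2 = 6
Okoro has the highest total.

Okoro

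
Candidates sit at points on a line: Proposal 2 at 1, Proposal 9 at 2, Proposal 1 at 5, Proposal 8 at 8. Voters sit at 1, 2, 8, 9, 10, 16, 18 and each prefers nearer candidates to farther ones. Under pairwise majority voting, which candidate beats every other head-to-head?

With single-peaked preferences on a line, the Condorcet winner is the candidate closest to the median voter.
The median voter (position 9) is closest to Proposal 8 at 8.
Check: Proposal 8 vs Proposal 9 — voters closer to Proposal 8: 5 of 7.

Proposal 8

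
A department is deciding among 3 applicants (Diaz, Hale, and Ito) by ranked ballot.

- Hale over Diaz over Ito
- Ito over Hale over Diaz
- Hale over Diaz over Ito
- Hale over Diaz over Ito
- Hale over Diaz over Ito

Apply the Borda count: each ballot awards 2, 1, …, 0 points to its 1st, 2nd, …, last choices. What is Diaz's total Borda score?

4

Borda scores:
  Diaz: 1 + 0 + 1 + 1 + 1 = 4
  Hale: 2 + 1 + 2 + 2 + 2 = 9
  Ito: 0 + 2 + 0 + 0 + 0 = 2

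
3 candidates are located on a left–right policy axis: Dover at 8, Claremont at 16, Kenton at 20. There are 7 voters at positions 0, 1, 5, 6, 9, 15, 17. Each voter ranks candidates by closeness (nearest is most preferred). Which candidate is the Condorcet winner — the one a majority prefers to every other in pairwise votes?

Dover

With single-peaked preferences on a line, the Condorcet winner is the candidate closest to the median voter.
The median voter (position 6) is closest to Dover at 8.
Check: Dover vs Claremont — voters closer to Dover: 5 of 7.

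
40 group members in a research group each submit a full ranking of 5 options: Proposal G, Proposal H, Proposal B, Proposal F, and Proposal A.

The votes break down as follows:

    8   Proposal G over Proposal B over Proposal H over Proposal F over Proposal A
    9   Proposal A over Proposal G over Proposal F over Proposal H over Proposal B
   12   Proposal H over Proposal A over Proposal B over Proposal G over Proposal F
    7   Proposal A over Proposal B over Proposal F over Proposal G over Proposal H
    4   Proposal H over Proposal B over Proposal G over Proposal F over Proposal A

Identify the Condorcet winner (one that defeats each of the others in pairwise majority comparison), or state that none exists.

None — there is no Condorcet winner

Head-to-head results (40 voters total):
Proposal G vs Proposal H: Proposal G wins 24–16.
Proposal G vs Proposal B: Proposal B wins 23–17.
Proposal G vs Proposal F: Proposal G wins 33–7.
Proposal G vs Proposal A: Proposal A wins 28–12.
Proposal H vs Proposal B: Proposal H wins 25–15.
Proposal H vs Proposal F: Proposal H wins 24–16.
Proposal H vs Proposal A: Proposal H wins 24–16.
Proposal B vs Proposal F: Proposal B wins 31–9.
Proposal B vs Proposal A: Proposal A wins 28–12.
Proposal F vs Proposal A: Proposal A wins 28–12.
No candidate beats all others: Proposal G beats Proposal H beats Proposal B beats Proposal G, a majority cycle.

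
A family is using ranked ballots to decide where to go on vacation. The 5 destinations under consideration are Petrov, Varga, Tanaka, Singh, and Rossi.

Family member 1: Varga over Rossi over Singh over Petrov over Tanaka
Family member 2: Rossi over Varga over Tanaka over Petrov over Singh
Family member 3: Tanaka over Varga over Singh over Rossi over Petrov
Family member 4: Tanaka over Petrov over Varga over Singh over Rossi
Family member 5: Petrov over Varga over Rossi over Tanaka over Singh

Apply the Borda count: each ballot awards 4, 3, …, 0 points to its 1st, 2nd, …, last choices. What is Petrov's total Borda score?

9

Borda scores:
  Petrov: 1 + 1 + 0 + 3 + 4 = 9
  Varga: 4 + 3 + 3 + 2 + 3 = 15
  Tanaka: 0 + 2 + 4 + 4 + 1 = 11
  Singh: 2 + 0 + 2 + 1 + 0 = 5
  Rossi: 3 + 4 + 1 + 0 + 2 = 10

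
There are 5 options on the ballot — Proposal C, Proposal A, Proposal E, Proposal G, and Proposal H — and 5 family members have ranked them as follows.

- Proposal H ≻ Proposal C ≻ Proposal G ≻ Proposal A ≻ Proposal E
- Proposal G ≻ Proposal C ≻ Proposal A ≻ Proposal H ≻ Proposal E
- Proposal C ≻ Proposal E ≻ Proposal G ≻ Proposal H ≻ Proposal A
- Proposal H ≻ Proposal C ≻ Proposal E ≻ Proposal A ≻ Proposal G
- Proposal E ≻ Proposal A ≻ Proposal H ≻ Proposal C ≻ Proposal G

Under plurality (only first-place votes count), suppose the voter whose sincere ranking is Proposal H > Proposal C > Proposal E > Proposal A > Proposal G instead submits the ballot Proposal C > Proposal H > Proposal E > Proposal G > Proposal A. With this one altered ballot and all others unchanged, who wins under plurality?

Proposal C

First-place totals with the altered ballot: Proposal C 2, Proposal A 0, Proposal E 1, Proposal G 1, Proposal H 1.
The switch changes the winner from Proposal H to Proposal C.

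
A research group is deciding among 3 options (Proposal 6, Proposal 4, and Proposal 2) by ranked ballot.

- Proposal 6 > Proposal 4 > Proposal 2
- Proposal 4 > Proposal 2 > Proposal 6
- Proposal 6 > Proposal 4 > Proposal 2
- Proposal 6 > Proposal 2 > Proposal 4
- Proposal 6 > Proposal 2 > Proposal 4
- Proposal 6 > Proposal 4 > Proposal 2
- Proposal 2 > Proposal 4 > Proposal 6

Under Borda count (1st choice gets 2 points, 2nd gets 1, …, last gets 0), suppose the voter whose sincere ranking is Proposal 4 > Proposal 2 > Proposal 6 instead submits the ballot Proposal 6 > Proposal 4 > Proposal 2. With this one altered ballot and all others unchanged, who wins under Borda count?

Borda totals with the altered ballot: Proposal 6 12, Proposal 4 5, Proposal 2 4.
The winner is unchanged: still Proposal 6.

Proposal 6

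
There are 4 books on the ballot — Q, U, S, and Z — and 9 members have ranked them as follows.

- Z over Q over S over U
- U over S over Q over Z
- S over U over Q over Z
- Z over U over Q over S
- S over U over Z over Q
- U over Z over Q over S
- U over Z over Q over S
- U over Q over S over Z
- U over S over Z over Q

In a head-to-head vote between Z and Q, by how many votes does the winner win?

3

Ballots ranking Z above Q: 6.
Ballots ranking Q above Z: 3.
Z wins 6–3, a margin of 3.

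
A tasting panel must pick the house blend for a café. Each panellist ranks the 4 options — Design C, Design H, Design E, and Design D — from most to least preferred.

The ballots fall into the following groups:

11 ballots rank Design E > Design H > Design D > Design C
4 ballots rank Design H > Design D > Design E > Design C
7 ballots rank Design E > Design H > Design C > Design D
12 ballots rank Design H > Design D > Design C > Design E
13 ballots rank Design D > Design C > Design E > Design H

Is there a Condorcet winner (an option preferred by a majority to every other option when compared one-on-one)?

Head-to-head results (47 voters total):
Design C vs Design H: Design H wins 34–13.
Design C vs Design E: Design C wins 25–22.
Design C vs Design D: Design D wins 40–7.
Design H vs Design E: Design E wins 31–16.
Design H vs Design D: Design H wins 34–13.
Design E vs Design D: Design D wins 29–18.
No candidate beats all others: Design C beats Design E beats Design H beats Design C, a majority cycle.

No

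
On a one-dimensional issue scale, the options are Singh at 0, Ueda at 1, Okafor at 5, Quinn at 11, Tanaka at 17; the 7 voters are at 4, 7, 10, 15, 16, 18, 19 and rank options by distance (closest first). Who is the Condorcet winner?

With single-peaked preferences on a line, the Condorcet winner is the candidate closest to the median voter.
The median voter (position 15) is closest to Tanaka at 17.
Check: Tanaka vs Singh — voters closer to Tanaka: 5 of 7.

Tanaka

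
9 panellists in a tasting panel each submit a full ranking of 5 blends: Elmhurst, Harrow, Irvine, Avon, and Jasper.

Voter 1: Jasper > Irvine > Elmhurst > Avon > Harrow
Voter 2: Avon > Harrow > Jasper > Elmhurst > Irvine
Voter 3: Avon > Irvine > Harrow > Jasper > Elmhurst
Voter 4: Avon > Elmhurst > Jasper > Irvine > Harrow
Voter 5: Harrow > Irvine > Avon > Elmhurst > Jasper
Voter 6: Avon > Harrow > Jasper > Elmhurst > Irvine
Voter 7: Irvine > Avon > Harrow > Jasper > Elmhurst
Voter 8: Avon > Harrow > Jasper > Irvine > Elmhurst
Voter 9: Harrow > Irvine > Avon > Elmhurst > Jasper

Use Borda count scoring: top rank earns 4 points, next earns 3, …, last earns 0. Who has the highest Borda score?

Avon

Borda scores:
  Elmhurst: 2 + 1 + 0 + 3 + 1 + 1 + 0 + 0 + 1 = 9
  Harrow: 0 + 3 + 2 + 0 + 4 + 3 + 2 + 3 + 4 = 21
  Irvine: 3 + 0 + 3 + 1 + 3 + 0 + 4 + 1 + 3 = 18
  Avon: 1 + 4 + 4 + 4 + 2 + 4 + 3 + 4 + 2 = 28
  Jasper: 4 + 2 + 1 + 2 + 0 + 2 + 1 + 2 + 0 = 14
Avon has the highest total.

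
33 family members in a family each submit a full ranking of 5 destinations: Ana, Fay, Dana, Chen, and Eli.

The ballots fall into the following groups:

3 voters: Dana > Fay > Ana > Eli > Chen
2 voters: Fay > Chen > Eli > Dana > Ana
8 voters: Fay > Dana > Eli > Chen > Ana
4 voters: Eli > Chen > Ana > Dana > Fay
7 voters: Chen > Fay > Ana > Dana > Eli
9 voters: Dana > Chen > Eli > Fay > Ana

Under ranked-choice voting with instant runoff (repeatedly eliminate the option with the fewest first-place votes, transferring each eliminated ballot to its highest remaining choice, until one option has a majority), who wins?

Dana

Round 1: Dana 12, Fay 10, Chen 7, Eli 4, Ana 0. Ana has the fewest and is eliminated.
Round 2: Dana 12, Fay 10, Chen 7, Eli 4. Eli has the fewest and is eliminated.
Round 3: Dana 12, Chen 11, Fay 10. Fay has the fewest and is eliminated.
Round 4: Dana 20, Chen 13. Dana has a majority.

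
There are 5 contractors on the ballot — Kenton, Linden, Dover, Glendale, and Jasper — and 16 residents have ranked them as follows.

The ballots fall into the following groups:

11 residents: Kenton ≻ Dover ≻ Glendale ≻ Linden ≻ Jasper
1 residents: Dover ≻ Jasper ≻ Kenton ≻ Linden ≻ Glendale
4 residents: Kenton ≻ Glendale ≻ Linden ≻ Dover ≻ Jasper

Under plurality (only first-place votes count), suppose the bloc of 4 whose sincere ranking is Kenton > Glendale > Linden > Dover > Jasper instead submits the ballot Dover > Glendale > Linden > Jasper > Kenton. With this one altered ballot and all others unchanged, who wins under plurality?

First-place totals with the altered ballot: Kenton 11, Linden 0, Dover 5, Glendale 0, Jasper 0.
The winner is unchanged: still Kenton.

Kenton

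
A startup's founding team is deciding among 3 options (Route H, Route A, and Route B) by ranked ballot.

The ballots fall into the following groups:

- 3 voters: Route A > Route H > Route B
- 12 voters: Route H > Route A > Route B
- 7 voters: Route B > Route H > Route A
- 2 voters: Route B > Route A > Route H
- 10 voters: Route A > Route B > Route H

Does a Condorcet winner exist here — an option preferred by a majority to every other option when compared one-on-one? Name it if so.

There is no Condorcet winner

Head-to-head results (34 voters total):
Route H vs Route A: Route H wins 19–15.
Route H vs Route B: Route B wins 19–15.
Route A vs Route B: Route A wins 25–9.
No candidate beats all others: Route H beats Route A beats Route B beats Route H, a majority cycle.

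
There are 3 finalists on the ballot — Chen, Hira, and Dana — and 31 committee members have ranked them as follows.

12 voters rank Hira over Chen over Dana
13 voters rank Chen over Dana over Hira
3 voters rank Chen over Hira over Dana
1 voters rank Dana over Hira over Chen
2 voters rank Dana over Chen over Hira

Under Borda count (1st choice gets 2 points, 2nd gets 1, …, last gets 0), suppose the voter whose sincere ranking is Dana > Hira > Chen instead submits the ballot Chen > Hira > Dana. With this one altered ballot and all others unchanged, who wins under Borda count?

Borda totals with the altered ballot: Chen 48, Hira 28, Dana 17.
The winner is unchanged: still Chen.

Chen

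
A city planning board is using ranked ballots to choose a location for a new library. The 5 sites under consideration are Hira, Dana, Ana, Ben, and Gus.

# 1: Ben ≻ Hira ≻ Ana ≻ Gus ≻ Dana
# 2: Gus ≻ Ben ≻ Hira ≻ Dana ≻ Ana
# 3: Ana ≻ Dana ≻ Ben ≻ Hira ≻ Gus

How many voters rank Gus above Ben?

Ballots ranking Gus above Ben: 1.
Ballots ranking Ben above Gus: 2.
So 1 of 3 voters prefer Gus to Ben.

1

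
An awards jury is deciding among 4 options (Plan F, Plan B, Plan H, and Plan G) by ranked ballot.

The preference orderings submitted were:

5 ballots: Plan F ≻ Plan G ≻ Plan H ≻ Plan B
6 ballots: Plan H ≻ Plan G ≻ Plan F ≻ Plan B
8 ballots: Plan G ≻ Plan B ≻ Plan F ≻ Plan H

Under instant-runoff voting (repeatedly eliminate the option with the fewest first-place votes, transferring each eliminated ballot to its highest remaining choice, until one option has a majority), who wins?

Plan G

Round 1: Plan G 8, Plan H 6, Plan F 5, Plan B 0. Plan B has the fewest and is eliminated.
Round 2: Plan G 8, Plan H 6, Plan F 5. Plan F has the fewest and is eliminated.
Round 3: Plan G 13, Plan H 6. Plan G has a majority.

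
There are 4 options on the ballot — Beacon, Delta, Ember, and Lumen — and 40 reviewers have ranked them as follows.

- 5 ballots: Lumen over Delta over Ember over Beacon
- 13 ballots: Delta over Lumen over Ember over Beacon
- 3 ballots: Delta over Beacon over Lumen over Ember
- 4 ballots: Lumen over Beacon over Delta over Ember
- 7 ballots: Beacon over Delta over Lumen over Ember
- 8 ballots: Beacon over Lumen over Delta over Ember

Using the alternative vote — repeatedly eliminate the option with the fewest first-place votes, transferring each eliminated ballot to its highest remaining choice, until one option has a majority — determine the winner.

Round 1: Delta 16, Beacon 15, Lumen 9, Ember 0. Ember has the fewest and is eliminated.
Round 2: Delta 16, Beacon 15, Lumen 9. Lumen has the fewest and is eliminated.
Round 3: Delta 21, Beacon 19. Delta has a majority.

Delta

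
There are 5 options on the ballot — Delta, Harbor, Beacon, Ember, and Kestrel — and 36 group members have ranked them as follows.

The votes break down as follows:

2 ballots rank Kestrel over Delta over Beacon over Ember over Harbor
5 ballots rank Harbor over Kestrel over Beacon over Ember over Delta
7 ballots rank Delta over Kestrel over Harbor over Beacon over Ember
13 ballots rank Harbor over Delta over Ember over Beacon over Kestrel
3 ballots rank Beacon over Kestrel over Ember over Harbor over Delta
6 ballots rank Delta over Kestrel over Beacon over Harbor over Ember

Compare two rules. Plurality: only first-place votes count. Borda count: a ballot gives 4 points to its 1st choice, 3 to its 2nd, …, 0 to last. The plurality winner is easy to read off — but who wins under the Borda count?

Plurality first-place counts: Delta 13, Harbor 18, Beacon 3, Ember 0, Kestrel 2 → Harbor.
Borda totals: Delta 97, Harbor 95, Beacon 58, Ember 39, Kestrel 71 → Delta.

Delta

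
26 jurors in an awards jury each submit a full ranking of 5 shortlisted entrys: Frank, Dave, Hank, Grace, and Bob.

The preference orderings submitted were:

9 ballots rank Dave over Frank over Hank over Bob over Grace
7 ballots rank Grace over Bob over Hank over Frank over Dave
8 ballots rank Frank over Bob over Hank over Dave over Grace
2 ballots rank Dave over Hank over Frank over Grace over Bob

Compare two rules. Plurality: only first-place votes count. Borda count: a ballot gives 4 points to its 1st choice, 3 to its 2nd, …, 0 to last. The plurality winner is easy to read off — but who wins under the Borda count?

Frank

Plurality first-place counts: Frank 8, Dave 11, Hank 0, Grace 7, Bob 0 → Dave.
Borda totals: Frank 70, Dave 52, Hank 54, Grace 30, Bob 54 → Frank.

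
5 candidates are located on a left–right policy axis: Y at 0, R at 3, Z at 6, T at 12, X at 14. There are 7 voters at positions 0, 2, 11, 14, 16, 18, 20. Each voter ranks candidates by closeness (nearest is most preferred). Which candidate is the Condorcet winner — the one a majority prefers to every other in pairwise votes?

X

With single-peaked preferences on a line, the Condorcet winner is the candidate closest to the median voter.
The median voter (position 14) is closest to X at 14.
Check: X vs Z — voters closer to X: 5 of 7.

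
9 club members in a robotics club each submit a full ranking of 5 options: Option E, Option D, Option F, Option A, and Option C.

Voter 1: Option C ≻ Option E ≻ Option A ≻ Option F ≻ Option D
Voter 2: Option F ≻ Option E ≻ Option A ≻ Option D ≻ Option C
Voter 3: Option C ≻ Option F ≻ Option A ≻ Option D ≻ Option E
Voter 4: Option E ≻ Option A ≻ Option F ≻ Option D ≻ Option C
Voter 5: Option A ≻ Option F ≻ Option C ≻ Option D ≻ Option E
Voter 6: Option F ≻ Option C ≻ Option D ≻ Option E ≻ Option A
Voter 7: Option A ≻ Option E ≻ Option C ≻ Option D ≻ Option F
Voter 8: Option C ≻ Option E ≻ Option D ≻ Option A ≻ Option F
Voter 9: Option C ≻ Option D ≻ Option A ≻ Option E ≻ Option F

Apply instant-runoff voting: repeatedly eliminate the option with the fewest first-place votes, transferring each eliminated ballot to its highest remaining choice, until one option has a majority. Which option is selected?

Option C

Round 1: Option C 4, Option F 2, Option A 2, Option E 1, Option D 0. Option D has the fewest and is eliminated.
Round 2: Option C 4, Option F 2, Option A 2, Option E 1. Option E has the fewest and is eliminated.
Round 3: Option C 4, Option A 3, Option F 2. Option F has the fewest and is eliminated.
Round 4: Option C 5, Option A 4. Option C has a majority.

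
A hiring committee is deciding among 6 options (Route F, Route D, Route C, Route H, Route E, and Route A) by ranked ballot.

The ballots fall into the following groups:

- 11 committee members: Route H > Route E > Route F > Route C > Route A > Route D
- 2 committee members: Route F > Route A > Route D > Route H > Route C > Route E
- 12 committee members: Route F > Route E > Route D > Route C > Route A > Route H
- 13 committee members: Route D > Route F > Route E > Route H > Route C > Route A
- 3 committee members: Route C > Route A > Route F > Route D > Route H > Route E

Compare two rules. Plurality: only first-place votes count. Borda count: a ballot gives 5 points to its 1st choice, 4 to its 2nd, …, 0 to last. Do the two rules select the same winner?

Plurality first-place counts: Route F 14, Route D 13, Route C 3, Route H 11, Route E 0, Route A 0 → Route F.
Borda totals: Route F 164, Route D 113, Route C 76, Route H 88, Route E 131, Route A 43 → Route F.
The two rules agree on Route F.

Yes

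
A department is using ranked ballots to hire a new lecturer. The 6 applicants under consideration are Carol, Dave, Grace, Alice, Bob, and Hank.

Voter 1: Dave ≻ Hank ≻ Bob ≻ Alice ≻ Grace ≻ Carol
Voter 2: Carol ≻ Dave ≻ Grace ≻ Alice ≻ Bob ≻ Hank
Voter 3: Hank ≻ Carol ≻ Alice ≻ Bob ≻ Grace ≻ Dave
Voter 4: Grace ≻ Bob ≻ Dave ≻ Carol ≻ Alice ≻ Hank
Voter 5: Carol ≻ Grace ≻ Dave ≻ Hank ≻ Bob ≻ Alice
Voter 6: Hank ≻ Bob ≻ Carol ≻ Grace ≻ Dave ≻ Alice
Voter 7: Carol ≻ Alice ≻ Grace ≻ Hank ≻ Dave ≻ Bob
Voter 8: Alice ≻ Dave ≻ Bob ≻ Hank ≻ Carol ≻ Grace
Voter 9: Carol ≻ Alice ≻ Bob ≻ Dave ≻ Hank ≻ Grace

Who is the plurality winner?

First-place vote totals:
  Carol: 4
  Dave: 1
  Grace: 1
  Alice: 1
  Bob: 0
  Hank: 2
Carol has the most first-place votes.

Carol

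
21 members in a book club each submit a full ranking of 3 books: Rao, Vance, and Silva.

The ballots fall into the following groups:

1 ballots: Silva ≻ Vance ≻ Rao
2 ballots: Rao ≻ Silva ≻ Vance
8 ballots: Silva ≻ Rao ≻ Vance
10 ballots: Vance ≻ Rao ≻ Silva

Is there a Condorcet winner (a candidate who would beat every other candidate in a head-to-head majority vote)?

No

Head-to-head results (21 voters total):
Rao vs Vance: Vance wins 11–10.
Rao vs Silva: Rao wins 12–9.
Vance vs Silva: Silva wins 11–10.
No candidate beats all others: Rao beats Silva beats Vance beats Rao, a majority cycle.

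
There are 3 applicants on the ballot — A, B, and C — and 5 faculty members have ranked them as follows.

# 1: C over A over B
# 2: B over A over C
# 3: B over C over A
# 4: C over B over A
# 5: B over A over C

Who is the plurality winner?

B

First-place vote totals:
  A: 0
  B: 3
  C: 2
B has the most first-place votes.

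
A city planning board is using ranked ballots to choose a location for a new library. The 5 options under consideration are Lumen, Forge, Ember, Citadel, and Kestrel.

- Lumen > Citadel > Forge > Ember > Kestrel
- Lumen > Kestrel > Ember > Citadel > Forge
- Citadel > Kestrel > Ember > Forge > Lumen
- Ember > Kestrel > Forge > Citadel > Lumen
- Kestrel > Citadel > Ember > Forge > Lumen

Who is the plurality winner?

First-place vote totals:
  Lumen: 2
  Forge: 0
  Ember: 1
  Citadel: 1
  Kestrel: 1
Lumen has the most first-place votes.

Lumen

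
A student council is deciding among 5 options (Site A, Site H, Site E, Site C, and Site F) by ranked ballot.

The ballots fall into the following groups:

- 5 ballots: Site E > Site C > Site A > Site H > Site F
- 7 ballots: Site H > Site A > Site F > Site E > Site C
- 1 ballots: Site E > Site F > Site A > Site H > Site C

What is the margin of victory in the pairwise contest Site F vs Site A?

Ballots ranking Site F above Site A: 1.
Ballots ranking Site A above Site F: 5+7 = 12.
Site A wins 12–1, a margin of 11.

11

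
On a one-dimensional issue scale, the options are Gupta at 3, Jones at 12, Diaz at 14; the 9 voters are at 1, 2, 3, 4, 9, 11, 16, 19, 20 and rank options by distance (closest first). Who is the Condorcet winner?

Jones

With single-peaked preferences on a line, the Condorcet winner is the candidate closest to the median voter.
The median voter (position 9) is closest to Jones at 12.
Check: Jones vs Gupta — voters closer to Jones: 5 of 9.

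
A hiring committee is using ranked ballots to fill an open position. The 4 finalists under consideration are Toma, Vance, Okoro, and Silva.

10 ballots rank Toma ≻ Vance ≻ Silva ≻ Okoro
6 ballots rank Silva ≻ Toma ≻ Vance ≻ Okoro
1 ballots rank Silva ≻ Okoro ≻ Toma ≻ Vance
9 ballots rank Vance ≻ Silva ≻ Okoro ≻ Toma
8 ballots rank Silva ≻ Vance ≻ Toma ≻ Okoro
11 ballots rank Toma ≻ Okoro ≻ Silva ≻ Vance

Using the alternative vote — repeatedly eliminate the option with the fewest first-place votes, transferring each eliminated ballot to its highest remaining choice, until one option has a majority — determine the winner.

Round 1: Toma 21, Silva 15, Vance 9, Okoro 0. Okoro has the fewest and is eliminated.
Round 2: Toma 21, Silva 15, Vance 9. Vance has the fewest and is eliminated.
Round 3: Silva 24, Toma 21. Silva has a majority.

Silva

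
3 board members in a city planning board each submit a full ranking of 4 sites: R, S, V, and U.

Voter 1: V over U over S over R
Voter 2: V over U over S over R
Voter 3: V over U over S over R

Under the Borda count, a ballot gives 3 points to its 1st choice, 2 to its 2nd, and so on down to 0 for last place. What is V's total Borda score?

9

Borda scores:
  R: 0 + 0 + 0 = 0
  S: 1 + 1 + 1 = 3
  V: 3 + 3 + 3 = 9
  U: 2 + 2 + 2 = 6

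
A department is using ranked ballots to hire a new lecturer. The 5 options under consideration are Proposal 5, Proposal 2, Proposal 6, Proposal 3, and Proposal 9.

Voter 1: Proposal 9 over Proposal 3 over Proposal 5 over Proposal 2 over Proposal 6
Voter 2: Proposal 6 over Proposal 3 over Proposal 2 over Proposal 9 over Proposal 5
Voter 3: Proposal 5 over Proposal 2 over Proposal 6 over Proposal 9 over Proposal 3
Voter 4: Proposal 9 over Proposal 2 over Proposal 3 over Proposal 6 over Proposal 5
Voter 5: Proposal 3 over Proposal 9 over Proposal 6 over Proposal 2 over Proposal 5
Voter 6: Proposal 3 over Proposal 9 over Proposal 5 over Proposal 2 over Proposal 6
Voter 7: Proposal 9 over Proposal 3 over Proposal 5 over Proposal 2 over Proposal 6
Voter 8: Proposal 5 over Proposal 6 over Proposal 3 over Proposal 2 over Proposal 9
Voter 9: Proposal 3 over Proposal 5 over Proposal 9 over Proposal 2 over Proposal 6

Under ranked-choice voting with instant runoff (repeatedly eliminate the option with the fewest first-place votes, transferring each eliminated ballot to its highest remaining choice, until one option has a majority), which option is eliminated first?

Proposal 2

Round 1: Proposal 3 3, Proposal 9 3, Proposal 5 2, Proposal 6 1, Proposal 2 0. Proposal 2 has the fewest and is eliminated.
Round 2: Proposal 3 3, Proposal 9 3, Proposal 5 2, Proposal 6 1. Proposal 6 has the fewest and is eliminated.
Round 3: Proposal 3 4, Proposal 9 3, Proposal 5 2. Proposal 5 has the fewest and is eliminated.
Round 4: Proposal 3 5, Proposal 9 4. Proposal 3 has a majority.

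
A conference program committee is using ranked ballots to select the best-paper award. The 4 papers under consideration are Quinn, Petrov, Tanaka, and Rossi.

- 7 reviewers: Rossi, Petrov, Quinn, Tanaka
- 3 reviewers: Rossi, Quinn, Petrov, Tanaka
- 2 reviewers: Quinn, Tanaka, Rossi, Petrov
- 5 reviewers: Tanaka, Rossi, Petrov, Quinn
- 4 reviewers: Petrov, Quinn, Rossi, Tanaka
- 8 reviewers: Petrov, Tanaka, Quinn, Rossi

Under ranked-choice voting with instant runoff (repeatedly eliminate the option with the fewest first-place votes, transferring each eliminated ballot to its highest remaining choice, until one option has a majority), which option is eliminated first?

Round 1: Petrov 12, Rossi 10, Tanaka 5, Quinn 2. Quinn has the fewest and is eliminated.
Round 2: Petrov 12, Rossi 10, Tanaka 7. Tanaka has the fewest and is eliminated.
Round 3: Rossi 17, Petrov 12. Rossi has a majority.

Quinn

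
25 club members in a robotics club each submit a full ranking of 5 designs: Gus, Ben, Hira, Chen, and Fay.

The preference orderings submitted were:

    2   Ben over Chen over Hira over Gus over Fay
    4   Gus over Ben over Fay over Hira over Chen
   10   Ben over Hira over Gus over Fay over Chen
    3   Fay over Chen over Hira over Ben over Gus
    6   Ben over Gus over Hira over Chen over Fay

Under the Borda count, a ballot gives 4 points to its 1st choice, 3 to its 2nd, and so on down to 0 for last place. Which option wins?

Borda scores:
  Gus: 2·1 + 4·4 + 10·2 + 3·0 + 6·3 = 56
  Ben: 2·4 + 4·3 + 10·4 + 3·1 + 6·4 = 87
  Hira: 2·2 + 4·1 + 10·3 + 3·2 + 6·2 = 56
  Chen: 2·3 + 4·0 + 10·0 + 3·3 + 6·1 = 21
  Fay: 2·0 + 4·2 + 10·1 + 3·4 + 6·0 = 30
Ben has the highest total.

Ben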